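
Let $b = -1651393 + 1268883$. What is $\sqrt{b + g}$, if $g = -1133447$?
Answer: $i \sqrt{1515957} \approx 1231.2 i$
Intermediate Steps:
$b = -382510$
$\sqrt{b + g} = \sqrt{-382510 - 1133447} = \sqrt{-1515957} = i \sqrt{1515957}$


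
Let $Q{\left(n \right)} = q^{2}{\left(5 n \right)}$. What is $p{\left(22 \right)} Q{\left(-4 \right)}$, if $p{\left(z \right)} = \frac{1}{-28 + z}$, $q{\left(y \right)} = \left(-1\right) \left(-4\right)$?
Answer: $- \frac{8}{3} \approx -2.6667$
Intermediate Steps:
$q{\left(y \right)} = 4$
$Q{\left(n \right)} = 16$ ($Q{\left(n \right)} = 4^{2} = 16$)
$p{\left(22 \right)} Q{\left(-4 \right)} = \frac{1}{-28 + 22} \cdot 16 = \frac{1}{-6} \cdot 16 = \left(- \frac{1}{6}\right) 16 = - \frac{8}{3}$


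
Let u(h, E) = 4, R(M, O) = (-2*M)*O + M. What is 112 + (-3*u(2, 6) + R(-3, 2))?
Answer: 109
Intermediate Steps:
R(M, O) = M - 2*M*O (R(M, O) = -2*M*O + M = M - 2*M*O)
112 + (-3*u(2, 6) + R(-3, 2)) = 112 + (-3*4 - 3*(1 - 2*2)) = 112 + (-12 - 3*(1 - 4)) = 112 + (-12 - 3*(-3)) = 112 + (-12 + 9) = 112 - 3 = 109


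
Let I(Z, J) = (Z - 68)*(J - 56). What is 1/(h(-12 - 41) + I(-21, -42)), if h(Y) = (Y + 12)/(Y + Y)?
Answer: 106/924573 ≈ 0.00011465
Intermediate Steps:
h(Y) = (12 + Y)/(2*Y) (h(Y) = (12 + Y)/((2*Y)) = (12 + Y)*(1/(2*Y)) = (12 + Y)/(2*Y))
I(Z, J) = (-68 + Z)*(-56 + J)
1/(h(-12 - 41) + I(-21, -42)) = 1/((12 + (-12 - 41))/(2*(-12 - 41)) + (3808 - 68*(-42) - 56*(-21) - 42*(-21))) = 1/((½)*(12 - 53)/(-53) + (3808 + 2856 + 1176 + 882)) = 1/((½)*(-1/53)*(-41) + 8722) = 1/(41/106 + 8722) = 1/(924573/106) = 106/924573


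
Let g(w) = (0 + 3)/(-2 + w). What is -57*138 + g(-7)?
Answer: -23599/3 ≈ -7866.3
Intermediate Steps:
g(w) = 3/(-2 + w)
-57*138 + g(-7) = -57*138 + 3/(-2 - 7) = -7866 + 3/(-9) = -7866 + 3*(-1/9) = -7866 - 1/3 = -23599/3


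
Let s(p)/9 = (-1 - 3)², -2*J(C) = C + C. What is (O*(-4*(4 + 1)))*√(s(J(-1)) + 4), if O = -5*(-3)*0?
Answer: 0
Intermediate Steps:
J(C) = -C (J(C) = -(C + C)/2 = -C)
O = 0 (O = 15*0 = 0)
s(p) = 144 (s(p) = 9*(-1 - 3)² = 9*(-4)² = 9*16 = 144)
(O*(-4*(4 + 1)))*√(s(J(-1)) + 4) = (0*(-4*(4 + 1)))*√(144 + 4) = (0*(-4*5))*√148 = (0*(-20))*(2*√37) = 0*(2*√37) = 0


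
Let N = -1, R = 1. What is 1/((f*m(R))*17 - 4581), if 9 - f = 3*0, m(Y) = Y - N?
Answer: -1/4275 ≈ -0.00023392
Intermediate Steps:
m(Y) = 1 + Y (m(Y) = Y - 1*(-1) = Y + 1 = 1 + Y)
f = 9 (f = 9 - 3*0 = 9 - 1*0 = 9 + 0 = 9)
1/((f*m(R))*17 - 4581) = 1/((9*(1 + 1))*17 - 4581) = 1/((9*2)*17 - 4581) = 1/(18*17 - 4581) = 1/(306 - 4581) = 1/(-4275) = -1/4275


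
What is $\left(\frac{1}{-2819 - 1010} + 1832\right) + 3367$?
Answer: $\frac{19906970}{3829} \approx 5199.0$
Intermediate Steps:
$\left(\frac{1}{-2819 - 1010} + 1832\right) + 3367 = \left(\frac{1}{-3829} + 1832\right) + 3367 = \left(- \frac{1}{3829} + 1832\right) + 3367 = \frac{7014727}{3829} + 3367 = \frac{19906970}{3829}$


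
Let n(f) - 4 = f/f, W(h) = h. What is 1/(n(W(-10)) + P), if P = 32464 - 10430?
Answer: 1/22039 ≈ 4.5374e-5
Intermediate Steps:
n(f) = 5 (n(f) = 4 + f/f = 4 + 1 = 5)
P = 22034
1/(n(W(-10)) + P) = 1/(5 + 22034) = 1/22039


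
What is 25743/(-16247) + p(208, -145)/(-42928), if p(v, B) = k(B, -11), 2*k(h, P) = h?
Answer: -2207835193/1394902432 ≈ -1.5828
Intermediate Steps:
k(h, P) = h/2
p(v, B) = B/2
25743/(-16247) + p(208, -145)/(-42928) = 25743/(-16247) + ((½)*(-145))/(-42928) = 25743*(-1/16247) - 145/2*(-1/42928) = -25743/16247 + 145/85856 = -2207835193/1394902432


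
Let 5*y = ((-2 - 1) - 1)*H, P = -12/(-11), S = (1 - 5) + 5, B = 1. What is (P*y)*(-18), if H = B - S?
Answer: 0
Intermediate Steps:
S = 1 (S = -4 + 5 = 1)
H = 0 (H = 1 - 1*1 = 1 - 1 = 0)
P = 12/11 (P = -12*(-1/11) = 12/11 ≈ 1.0909)
y = 0 (y = (((-2 - 1) - 1)*0)/5 = ((-3 - 1)*0)/5 = (-4*0)/5 = (1/5)*0 = 0)
(P*y)*(-18) = ((12/11)*0)*(-18) = 0*(-18) = 0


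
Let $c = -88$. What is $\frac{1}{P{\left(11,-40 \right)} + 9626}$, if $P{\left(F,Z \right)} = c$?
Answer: $\frac{1}{9538} \approx 0.00010484$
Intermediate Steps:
$P{\left(F,Z \right)} = -88$
$\frac{1}{P{\left(11,-40 \right)} + 9626} = \frac{1}{-88 + 9626} = \frac{1}{9538}$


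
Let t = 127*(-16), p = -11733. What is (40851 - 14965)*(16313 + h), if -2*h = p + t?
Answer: 600438713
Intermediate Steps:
t = -2032
h = 13765/2 (h = -(-11733 - 2032)/2 = -½*(-13765) = 13765/2 ≈ 6882.5)
(40851 - 14965)*(16313 + h) = (40851 - 14965)*(16313 + 13765/2) = 25886*(46391/2) = 600438713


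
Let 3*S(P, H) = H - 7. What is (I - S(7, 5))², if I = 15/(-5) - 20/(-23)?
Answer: 10201/4761 ≈ 2.1426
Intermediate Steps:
S(P, H) = -7/3 + H/3 (S(P, H) = (H - 7)/3 = (-7 + H)/3 = -7/3 + H/3)
I = -49/23 (I = 15*(-⅕) - 20*(-1/23) = -3 + 20/23 = -49/23 ≈ -2.1304)
(I - S(7, 5))² = (-49/23 - (-7/3 + (⅓)*5))² = (-49/23 - (-7/3 + 5/3))² = (-49/23 - 1*(-⅔))² = (-49/23 + ⅔)² = (-101/69)² = 10201/4761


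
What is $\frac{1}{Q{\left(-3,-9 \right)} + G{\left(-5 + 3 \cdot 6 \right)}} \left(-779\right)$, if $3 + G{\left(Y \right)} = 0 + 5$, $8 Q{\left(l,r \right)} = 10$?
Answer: $- \frac{3116}{13} \approx -239.69$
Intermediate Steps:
$Q{\left(l,r \right)} = \frac{5}{4}$ ($Q{\left(l,r \right)} = \frac{1}{8} \cdot 10 = \frac{5}{4}$)
$G{\left(Y \right)} = 2$ ($G{\left(Y \right)} = -3 + \left(0 + 5\right) = -3 + 5 = 2$)
$\frac{1}{Q{\left(-3,-9 \right)} + G{\left(-5 + 3 \cdot 6 \right)}} \left(-779\right) = \frac{1}{\frac{5}{4} + 2} \left(-779\right) = \frac{1}{\frac{13}{4}} \left(-779\right) = \frac{4}{13} \left(-779\right) = - \frac{3116}{13}$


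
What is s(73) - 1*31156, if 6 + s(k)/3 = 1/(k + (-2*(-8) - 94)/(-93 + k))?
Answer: -23972776/769 ≈ -31174.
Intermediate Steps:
s(k) = -18 + 3/(k - 78/(-93 + k)) (s(k) = -18 + 3/(k + (-2*(-8) - 94)/(-93 + k)) = -18 + 3/(k + (16 - 94)/(-93 + k)) = -18 + 3/(k - 78/(-93 + k)))
s(73) - 1*31156 = 3*(-375 - 559*73 + 6*73²)/(78 - 1*73² + 93*73) - 1*31156 = 3*(-375 - 40807 + 6*5329)/(78 - 1*5329 + 6789) - 31156 = 3*(-375 - 40807 + 31974)/(78 - 5329 + 6789) - 31156 = 3*(-9208)/1538 - 31156 = 3*(1/1538)*(-9208) - 31156 = -13812/769 - 31156 = -23972776/769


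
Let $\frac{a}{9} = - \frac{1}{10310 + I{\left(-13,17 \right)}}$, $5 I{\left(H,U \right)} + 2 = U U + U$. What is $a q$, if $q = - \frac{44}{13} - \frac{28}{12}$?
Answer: $\frac{3345}{674102} \approx 0.0049622$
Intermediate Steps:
$I{\left(H,U \right)} = - \frac{2}{5} + \frac{U}{5} + \frac{U^{2}}{5}$ ($I{\left(H,U \right)} = - \frac{2}{5} + \frac{U U + U}{5} = - \frac{2}{5} + \frac{U^{2} + U}{5} = - \frac{2}{5} + \frac{U + U^{2}}{5} = - \frac{2}{5} + \left(\frac{U}{5} + \frac{U^{2}}{5}\right) = - \frac{2}{5} + \frac{U}{5} + \frac{U^{2}}{5}$)
$q = - \frac{223}{39}$ ($q = \left(-44\right) \frac{1}{13} - \frac{7}{3} = - \frac{44}{13} - \frac{7}{3} = - \frac{223}{39} \approx -5.7179$)
$a = - \frac{45}{51854}$ ($a = 9 \left(- \frac{1}{10310 + \left(- \frac{2}{5} + \frac{1}{5} \cdot 17 + \frac{17^{2}}{5}\right)}\right) = 9 \left(- \frac{1}{10310 + \left(- \frac{2}{5} + \frac{17}{5} + \frac{1}{5} \cdot 289\right)}\right) = 9 \left(- \frac{1}{10310 + \left(- \frac{2}{5} + \frac{17}{5} + \frac{289}{5}\right)}\right) = 9 \left(- \frac{1}{10310 + \frac{304}{5}}\right) = 9 \left(- \frac{1}{\frac{51854}{5}}\right) = 9 \left(\left(-1\right) \frac{5}{51854}\right) = 9 \left(- \frac{5}{51854}\right) = - \frac{45}{51854} \approx -0.00086782$)
$a q = \left(- \frac{45}{51854}\right) \left(- \frac{223}{39}\right) = \frac{3345}{674102}$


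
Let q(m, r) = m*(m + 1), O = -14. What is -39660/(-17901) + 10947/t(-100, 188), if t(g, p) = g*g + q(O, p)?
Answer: 66642263/20251998 ≈ 3.2906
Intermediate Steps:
q(m, r) = m*(1 + m)
t(g, p) = 182 + g**2 (t(g, p) = g*g - 14*(1 - 14) = g**2 - 14*(-13) = g**2 + 182 = 182 + g**2)
-39660/(-17901) + 10947/t(-100, 188) = -39660/(-17901) + 10947/(182 + (-100)**2) = -39660*(-1/17901) + 10947/(182 + 10000) = 13220/5967 + 10947/10182 = 13220/5967 + 10947*(1/10182) = 13220/5967 + 3649/3394 = 66642263/20251998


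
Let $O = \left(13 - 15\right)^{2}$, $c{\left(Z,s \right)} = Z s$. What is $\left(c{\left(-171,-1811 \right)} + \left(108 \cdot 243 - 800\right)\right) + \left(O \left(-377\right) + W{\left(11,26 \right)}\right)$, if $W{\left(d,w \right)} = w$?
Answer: $333643$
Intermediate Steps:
$O = 4$ ($O = \left(-2\right)^{2} = 4$)
$\left(c{\left(-171,-1811 \right)} + \left(108 \cdot 243 - 800\right)\right) + \left(O \left(-377\right) + W{\left(11,26 \right)}\right) = \left(\left(-171\right) \left(-1811\right) + \left(108 \cdot 243 - 800\right)\right) + \left(4 \left(-377\right) + 26\right) = \left(309681 + \left(26244 - 800\right)\right) + \left(-1508 + 26\right) = \left(309681 + 25444\right) - 1482 = 335125 - 1482 = 333643$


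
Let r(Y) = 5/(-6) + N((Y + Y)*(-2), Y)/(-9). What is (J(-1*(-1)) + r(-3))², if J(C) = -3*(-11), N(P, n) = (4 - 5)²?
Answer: 332929/324 ≈ 1027.6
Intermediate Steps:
N(P, n) = 1 (N(P, n) = (-1)² = 1)
r(Y) = -17/18 (r(Y) = 5/(-6) + 1/(-9) = 5*(-⅙) + 1*(-⅑) = -⅚ - ⅑ = -17/18)
J(C) = 33
(J(-1*(-1)) + r(-3))² = (33 - 17/18)² = (577/18)² = 332929/324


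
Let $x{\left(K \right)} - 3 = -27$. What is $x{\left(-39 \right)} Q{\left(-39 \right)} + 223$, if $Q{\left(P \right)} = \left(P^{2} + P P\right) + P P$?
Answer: $-109289$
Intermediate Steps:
$x{\left(K \right)} = -24$ ($x{\left(K \right)} = 3 - 27 = -24$)
$Q{\left(P \right)} = 3 P^{2}$ ($Q{\left(P \right)} = \left(P^{2} + P^{2}\right) + P^{2} = 2 P^{2} + P^{2} = 3 P^{2}$)
$x{\left(-39 \right)} Q{\left(-39 \right)} + 223 = - 24 \cdot 3 \left(-39\right)^{2} + 223 = - 24 \cdot 3 \cdot 1521 + 223 = \left(-24\right) 4563 + 223 = -109512 + 223 = -109289$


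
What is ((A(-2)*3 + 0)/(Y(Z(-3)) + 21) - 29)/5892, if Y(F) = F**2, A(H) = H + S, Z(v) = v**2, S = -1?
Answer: -989/200328 ≈ -0.0049369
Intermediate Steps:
A(H) = -1 + H (A(H) = H - 1 = -1 + H)
((A(-2)*3 + 0)/(Y(Z(-3)) + 21) - 29)/5892 = (((-1 - 2)*3 + 0)/(((-3)**2)**2 + 21) - 29)/5892 = ((-3*3 + 0)/(9**2 + 21) - 29)*(1/5892) = ((-9 + 0)/(81 + 21) - 29)*(1/5892) = (-9/102 - 29)*(1/5892) = ((1/102)*(-9) - 29)*(1/5892) = (-3/34 - 29)*(1/5892) = -989/34*1/5892 = -989/200328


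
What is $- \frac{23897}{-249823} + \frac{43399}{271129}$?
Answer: $\frac{17321238090}{67734260167} \approx 0.25572$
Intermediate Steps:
$- \frac{23897}{-249823} + \frac{43399}{271129} = \left(-23897\right) \left(- \frac{1}{249823}\right) + 43399 \cdot \frac{1}{271129} = \frac{23897}{249823} + \frac{43399}{271129} = \frac{17321238090}{67734260167}$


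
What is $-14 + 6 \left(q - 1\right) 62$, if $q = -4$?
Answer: $-1874$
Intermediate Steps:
$-14 + 6 \left(q - 1\right) 62 = -14 + 6 \left(-4 - 1\right) 62 = -14 + 6 \left(-5\right) 62 = -14 - 1860 = -1874$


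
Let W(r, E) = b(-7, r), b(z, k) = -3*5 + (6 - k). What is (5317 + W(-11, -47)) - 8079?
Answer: -2760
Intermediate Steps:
b(z, k) = -9 - k (b(z, k) = -15 + (6 - k) = -9 - k)
W(r, E) = -9 - r
(5317 + W(-11, -47)) - 8079 = (5317 + (-9 - 1*(-11))) - 8079 = (5317 + (-9 + 11)) - 8079 = (5317 + 2) - 8079 = 5319 - 8079 = -2760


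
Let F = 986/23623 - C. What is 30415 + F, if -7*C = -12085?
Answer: 4743977762/165361 ≈ 28689.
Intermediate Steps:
C = 12085/7 (C = -⅐*(-12085) = 12085/7 ≈ 1726.4)
F = -285477053/165361 (F = 986/23623 - 1*12085/7 = 986*(1/23623) - 12085/7 = 986/23623 - 12085/7 = -285477053/165361 ≈ -1726.4)
30415 + F = 30415 - 285477053/165361 = 4743977762/165361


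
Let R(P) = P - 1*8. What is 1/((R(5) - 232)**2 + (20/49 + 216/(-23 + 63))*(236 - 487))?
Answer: 245/13172952 ≈ 1.8599e-5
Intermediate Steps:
R(P) = -8 + P (R(P) = P - 8 = -8 + P)
1/((R(5) - 232)**2 + (20/49 + 216/(-23 + 63))*(236 - 487)) = 1/(((-8 + 5) - 232)**2 + (20/49 + 216/(-23 + 63))*(236 - 487)) = 1/((-3 - 232)**2 + (20*(1/49) + 216/40)*(-251)) = 1/((-235)**2 + (20/49 + 216*(1/40))*(-251)) = 1/(55225 + (20/49 + 27/5)*(-251)) = 1/(55225 + (1423/245)*(-251)) = 1/(55225 - 357173/245) = 1/(13172952/245) = 245/13172952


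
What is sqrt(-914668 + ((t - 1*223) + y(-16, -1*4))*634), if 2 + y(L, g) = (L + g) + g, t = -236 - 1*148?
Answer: I*sqrt(1315990) ≈ 1147.2*I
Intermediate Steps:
t = -384 (t = -236 - 148 = -384)
y(L, g) = -2 + L + 2*g (y(L, g) = -2 + ((L + g) + g) = -2 + (L + 2*g) = -2 + L + 2*g)
sqrt(-914668 + ((t - 1*223) + y(-16, -1*4))*634) = sqrt(-914668 + ((-384 - 1*223) + (-2 - 16 + 2*(-1*4)))*634) = sqrt(-914668 + ((-384 - 223) + (-2 - 16 + 2*(-4)))*634) = sqrt(-914668 + (-607 + (-2 - 16 - 8))*634) = sqrt(-914668 + (-607 - 26)*634) = sqrt(-914668 - 633*634) = sqrt(-914668 - 401322) = sqrt(-1315990) = I*sqrt(1315990)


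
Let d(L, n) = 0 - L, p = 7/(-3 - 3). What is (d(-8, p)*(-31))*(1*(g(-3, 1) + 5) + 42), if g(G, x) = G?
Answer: -10912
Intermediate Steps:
p = -7/6 (p = 7/(-6) = 7*(-1/6) = -7/6 ≈ -1.1667)
d(L, n) = -L
(d(-8, p)*(-31))*(1*(g(-3, 1) + 5) + 42) = (-1*(-8)*(-31))*(1*(-3 + 5) + 42) = (8*(-31))*(1*2 + 42) = -248*(2 + 42) = -248*44 = -10912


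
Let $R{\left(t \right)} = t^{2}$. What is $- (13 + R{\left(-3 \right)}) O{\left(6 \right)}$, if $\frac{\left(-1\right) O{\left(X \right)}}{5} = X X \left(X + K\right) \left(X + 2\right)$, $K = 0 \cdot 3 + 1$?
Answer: $221760$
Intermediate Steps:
$K = 1$ ($K = 0 + 1 = 1$)
$O{\left(X \right)} = - 5 X^{2} \left(1 + X\right) \left(2 + X\right)$ ($O{\left(X \right)} = - 5 X X \left(X + 1\right) \left(X + 2\right) = - 5 X^{2} \left(1 + X\right) \left(2 + X\right)$)
$- (13 + R{\left(-3 \right)}) O{\left(6 \right)} = - (13 + \left(-3\right)^{2}) 5 \cdot 6^{2} \left(-2 - 6^{2} - 18\right) = - (13 + 9) 5 \cdot 36 \left(-2 - 36 - 18\right) = \left(-1\right) 22 \cdot 5 \cdot 36 \left(-2 - 36 - 18\right) = - 22 \cdot 5 \cdot 36 \left(-56\right) = \left(-22\right) \left(-10080\right) = 221760$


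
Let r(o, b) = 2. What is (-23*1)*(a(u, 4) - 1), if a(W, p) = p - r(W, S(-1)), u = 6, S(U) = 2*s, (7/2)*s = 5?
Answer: -23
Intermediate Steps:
s = 10/7 (s = (2/7)*5 = 10/7 ≈ 1.4286)
S(U) = 20/7 (S(U) = 2*(10/7) = 20/7)
a(W, p) = -2 + p (a(W, p) = p - 1*2 = p - 2 = -2 + p)
(-23*1)*(a(u, 4) - 1) = (-23*1)*((-2 + 4) - 1) = -23*(2 - 1) = -23*1 = -23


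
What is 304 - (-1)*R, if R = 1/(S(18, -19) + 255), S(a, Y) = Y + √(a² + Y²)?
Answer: 16723580/55011 - √685/55011 ≈ 304.00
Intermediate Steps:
S(a, Y) = Y + √(Y² + a²)
R = 1/(236 + √685) (R = 1/((-19 + √((-19)² + 18²)) + 255) = 1/((-19 + √(361 + 324)) + 255) = 1/((-19 + √685) + 255) = 1/(236 + √685) ≈ 0.0038143)
304 - (-1)*R = 304 - (-1)*(236/55011 - √685/55011) = 304 - (-236/55011 + √685/55011) = 304 + (236/55011 - √685/55011) = 16723580/55011 - √685/55011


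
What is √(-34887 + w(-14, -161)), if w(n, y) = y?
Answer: 2*I*√8762 ≈ 187.21*I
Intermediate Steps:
√(-34887 + w(-14, -161)) = √(-34887 - 161) = √(-35048) = 2*I*√8762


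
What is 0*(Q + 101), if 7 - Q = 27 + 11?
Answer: 0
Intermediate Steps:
Q = -31 (Q = 7 - (27 + 11) = 7 - 1*38 = 7 - 38 = -31)
0*(Q + 101) = 0*(-31 + 101) = 0*70 = 0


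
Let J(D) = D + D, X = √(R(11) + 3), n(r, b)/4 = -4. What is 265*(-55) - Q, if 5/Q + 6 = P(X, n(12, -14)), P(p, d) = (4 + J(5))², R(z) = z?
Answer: -553851/38 ≈ -14575.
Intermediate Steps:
n(r, b) = -16 (n(r, b) = 4*(-4) = -16)
X = √14 (X = √(11 + 3) = √14 ≈ 3.7417)
J(D) = 2*D
P(p, d) = 196 (P(p, d) = (4 + 2*5)² = (4 + 10)² = 14² = 196)
Q = 1/38 (Q = 5/(-6 + 196) = 5/190 = 5*(1/190) = 1/38 ≈ 0.026316)
265*(-55) - Q = 265*(-55) - 1*1/38 = -14575 - 1/38 = -553851/38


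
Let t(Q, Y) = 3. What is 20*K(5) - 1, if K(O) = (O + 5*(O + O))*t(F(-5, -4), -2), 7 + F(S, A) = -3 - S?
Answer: 3299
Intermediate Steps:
F(S, A) = -10 - S (F(S, A) = -7 + (-3 - S) = -10 - S)
K(O) = 33*O (K(O) = (O + 5*(O + O))*3 = (O + 5*(2*O))*3 = (O + 10*O)*3 = (11*O)*3 = 33*O)
20*K(5) - 1 = 20*(33*5) - 1 = 20*165 - 1 = 3300 - 1 = 3299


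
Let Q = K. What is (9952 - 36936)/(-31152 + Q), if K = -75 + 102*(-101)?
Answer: 26984/41529 ≈ 0.64976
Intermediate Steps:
K = -10377 (K = -75 - 10302 = -10377)
Q = -10377
(9952 - 36936)/(-31152 + Q) = (9952 - 36936)/(-31152 - 10377) = -26984/(-41529) = -26984*(-1/41529) = 26984/41529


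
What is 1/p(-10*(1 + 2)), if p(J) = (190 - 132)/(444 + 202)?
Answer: 323/29 ≈ 11.138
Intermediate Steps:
p(J) = 29/323 (p(J) = 58/646 = 58*(1/646) = 29/323)
1/p(-10*(1 + 2)) = 1/(29/323) = 323/29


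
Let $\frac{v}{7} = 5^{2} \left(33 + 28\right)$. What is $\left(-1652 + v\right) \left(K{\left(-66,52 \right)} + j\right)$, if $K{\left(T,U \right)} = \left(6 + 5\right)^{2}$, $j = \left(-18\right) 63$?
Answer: $-9140299$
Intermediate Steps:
$j = -1134$
$v = 10675$ ($v = 7 \cdot 5^{2} \left(33 + 28\right) = 7 \cdot 25 \cdot 61 = 7 \cdot 1525 = 10675$)
$K{\left(T,U \right)} = 121$ ($K{\left(T,U \right)} = 11^{2} = 121$)
$\left(-1652 + v\right) \left(K{\left(-66,52 \right)} + j\right) = \left(-1652 + 10675\right) \left(121 - 1134\right) = 9023 \left(-1013\right) = -9140299$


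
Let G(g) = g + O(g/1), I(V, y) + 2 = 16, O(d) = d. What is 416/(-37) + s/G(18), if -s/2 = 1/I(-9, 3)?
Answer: -104869/9324 ≈ -11.247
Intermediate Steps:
I(V, y) = 14 (I(V, y) = -2 + 16 = 14)
G(g) = 2*g (G(g) = g + g/1 = g + g*1 = g + g = 2*g)
s = -⅐ (s = -2/14 = -2*1/14 = -⅐ ≈ -0.14286)
416/(-37) + s/G(18) = 416/(-37) - 1/(7*(2*18)) = 416*(-1/37) - ⅐/36 = -416/37 - ⅐*1/36 = -416/37 - 1/252 = -104869/9324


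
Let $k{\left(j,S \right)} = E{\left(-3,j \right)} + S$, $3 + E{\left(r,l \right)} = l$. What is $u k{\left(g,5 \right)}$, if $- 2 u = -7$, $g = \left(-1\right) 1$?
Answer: $\frac{7}{2} \approx 3.5$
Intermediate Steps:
$E{\left(r,l \right)} = -3 + l$
$g = -1$
$u = \frac{7}{2}$ ($u = \left(- \frac{1}{2}\right) \left(-7\right) = \frac{7}{2} \approx 3.5$)
$k{\left(j,S \right)} = -3 + S + j$ ($k{\left(j,S \right)} = \left(-3 + j\right) + S = -3 + S + j$)
$u k{\left(g,5 \right)} = \frac{7 \left(-3 + 5 - 1\right)}{2} = \frac{7}{2} \cdot 1 = \frac{7}{2}$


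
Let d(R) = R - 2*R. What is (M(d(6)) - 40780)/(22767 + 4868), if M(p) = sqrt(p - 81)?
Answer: -8156/5527 + I*sqrt(87)/27635 ≈ -1.4757 + 0.00033752*I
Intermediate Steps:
d(R) = -R
M(p) = sqrt(-81 + p)
(M(d(6)) - 40780)/(22767 + 4868) = (sqrt(-81 - 1*6) - 40780)/(22767 + 4868) = (sqrt(-81 - 6) - 40780)/27635 = (sqrt(-87) - 40780)*(1/27635) = (I*sqrt(87) - 40780)*(1/27635) = (-40780 + I*sqrt(87))*(1/27635) = -8156/5527 + I*sqrt(87)/27635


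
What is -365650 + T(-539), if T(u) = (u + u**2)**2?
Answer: 84089194674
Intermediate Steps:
-365650 + T(-539) = -365650 + (-539)**2*(1 - 539)**2 = -365650 + 290521*(-538)**2 = -365650 + 290521*289444 = -365650 + 84089560324 = 84089194674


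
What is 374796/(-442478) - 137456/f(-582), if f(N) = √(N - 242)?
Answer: -187398/221239 + 34364*I*√206/103 ≈ -0.84704 + 4788.5*I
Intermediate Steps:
f(N) = √(-242 + N)
374796/(-442478) - 137456/f(-582) = 374796/(-442478) - 137456/√(-242 - 582) = 374796*(-1/442478) - 137456*(-I*√206/412) = -187398/221239 - 137456*(-I*√206/412) = -187398/221239 - (-34364)*I*√206/103 = -187398/221239 + 34364*I*√206/103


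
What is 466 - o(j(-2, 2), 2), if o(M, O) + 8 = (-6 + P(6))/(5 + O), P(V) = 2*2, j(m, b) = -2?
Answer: 3320/7 ≈ 474.29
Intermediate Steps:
P(V) = 4
o(M, O) = -8 - 2/(5 + O) (o(M, O) = -8 + (-6 + 4)/(5 + O) = -8 - 2/(5 + O))
466 - o(j(-2, 2), 2) = 466 - 2*(-21 - 4*2)/(5 + 2) = 466 - 2*(-21 - 8)/7 = 466 - 2*(-29)/7 = 466 - 1*(-58/7) = 466 + 58/7 = 3320/7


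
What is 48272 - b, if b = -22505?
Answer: 70777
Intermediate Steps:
48272 - b = 48272 - 1*(-22505) = 48272 + 22505 = 70777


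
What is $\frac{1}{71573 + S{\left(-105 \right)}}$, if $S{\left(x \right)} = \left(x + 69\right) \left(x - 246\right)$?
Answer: $\frac{1}{84209} \approx 1.1875 \cdot 10^{-5}$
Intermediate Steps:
$S{\left(x \right)} = \left(-246 + x\right) \left(69 + x\right)$ ($S{\left(x \right)} = \left(69 + x\right) \left(-246 + x\right) = \left(-246 + x\right) \left(69 + x\right)$)
$\frac{1}{71573 + S{\left(-105 \right)}} = \frac{1}{71573 - \left(-1611 - 11025\right)} = \frac{1}{71573 + \left(-16974 + 11025 + 18585\right)} = \frac{1}{71573 + 12636} = \frac{1}{84209}$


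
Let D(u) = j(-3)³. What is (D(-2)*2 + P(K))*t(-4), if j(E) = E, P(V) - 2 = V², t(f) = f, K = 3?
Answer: 172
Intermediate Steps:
P(V) = 2 + V²
D(u) = -27 (D(u) = (-3)³ = -27)
(D(-2)*2 + P(K))*t(-4) = (-27*2 + (2 + 3²))*(-4) = (-54 + (2 + 9))*(-4) = (-54 + 11)*(-4) = -43*(-4) = 172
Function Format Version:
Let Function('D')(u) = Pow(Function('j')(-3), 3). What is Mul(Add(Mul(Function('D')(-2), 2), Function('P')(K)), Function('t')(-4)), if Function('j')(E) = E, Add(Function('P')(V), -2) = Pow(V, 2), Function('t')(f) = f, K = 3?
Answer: 172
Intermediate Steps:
Function('P')(V) = Add(2, Pow(V, 2))
Function('D')(u) = -27 (Function('D')(u) = Pow(-3, 3) = -27)
Mul(Add(Mul(Function('D')(-2), 2), Function('P')(K)), Function('t')(-4)) = Mul(Add(Mul(-27, 2), Add(2, Pow(3, 2))), -4) = Mul(Add(-54, Add(2, 9)), -4) = Mul(Add(-54, 11), -4) = Mul(-43, -4) = 172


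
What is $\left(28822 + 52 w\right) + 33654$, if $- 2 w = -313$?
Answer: $70614$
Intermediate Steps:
$w = \frac{313}{2}$ ($w = \left(- \frac{1}{2}\right) \left(-313\right) = \frac{313}{2} \approx 156.5$)
$\left(28822 + 52 w\right) + 33654 = \left(28822 + 52 \cdot \frac{313}{2}\right) + 33654 = \left(28822 + 8138\right) + 33654 = 36960 + 33654 = 70614$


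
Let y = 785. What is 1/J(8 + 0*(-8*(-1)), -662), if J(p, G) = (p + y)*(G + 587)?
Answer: -1/59475 ≈ -1.6814e-5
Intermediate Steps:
J(p, G) = (587 + G)*(785 + p) (J(p, G) = (p + 785)*(G + 587) = (785 + p)*(587 + G) = (587 + G)*(785 + p))
1/J(8 + 0*(-8*(-1)), -662) = 1/(460795 + 587*(8 + 0*(-8*(-1))) + 785*(-662) - 662*(8 + 0*(-8*(-1)))) = 1/(460795 + 587*(8 + 0*(-2*(-4))) - 519670 - 662*(8 + 0*(-2*(-4)))) = 1/(460795 + 587*(8 + 0*8) - 519670 - 662*(8 + 0*8)) = 1/(460795 + 587*(8 + 0) - 519670 - 662*(8 + 0)) = 1/(460795 + 587*8 - 519670 - 662*8) = 1/(460795 + 4696 - 519670 - 5296) = 1/(-59475) = -1/59475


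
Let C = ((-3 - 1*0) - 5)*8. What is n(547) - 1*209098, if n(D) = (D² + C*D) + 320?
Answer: 55423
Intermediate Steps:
C = -64 (C = ((-3 + 0) - 5)*8 = (-3 - 5)*8 = -8*8 = -64)
n(D) = 320 + D² - 64*D (n(D) = (D² - 64*D) + 320 = 320 + D² - 64*D)
n(547) - 1*209098 = (320 + 547² - 64*547) - 1*209098 = (320 + 299209 - 35008) - 209098 = 264521 - 209098 = 55423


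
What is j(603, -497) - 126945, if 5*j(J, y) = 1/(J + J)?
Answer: -765478349/6030 ≈ -1.2695e+5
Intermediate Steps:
j(J, y) = 1/(10*J) (j(J, y) = 1/(5*(J + J)) = 1/(5*((2*J))) = (1/(2*J))/5 = 1/(10*J))
j(603, -497) - 126945 = (1/10)/603 - 126945 = (1/10)*(1/603) - 126945 = 1/6030 - 126945 = -765478349/6030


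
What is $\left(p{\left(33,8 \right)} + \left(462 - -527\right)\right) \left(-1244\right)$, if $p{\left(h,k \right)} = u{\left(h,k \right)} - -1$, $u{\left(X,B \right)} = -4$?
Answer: $-1226584$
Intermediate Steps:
$p{\left(h,k \right)} = -3$ ($p{\left(h,k \right)} = -4 - -1 = -4 + 1 = -3$)
$\left(p{\left(33,8 \right)} + \left(462 - -527\right)\right) \left(-1244\right) = \left(-3 + \left(462 - -527\right)\right) \left(-1244\right) = \left(-3 + \left(462 + 527\right)\right) \left(-1244\right) = \left(-3 + 989\right) \left(-1244\right) = 986 \left(-1244\right) = -1226584$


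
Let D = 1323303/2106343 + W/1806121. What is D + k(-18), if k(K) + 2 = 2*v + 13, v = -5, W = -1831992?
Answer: 2335552137910/3804310325503 ≈ 0.61392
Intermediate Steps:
D = -1468758187593/3804310325503 (D = 1323303/2106343 - 1831992/1806121 = -1468758187593/3804310325503 ≈ -0.38608)
k(K) = 1 (k(K) = -2 + (2*(-5) + 13) = -2 + (-10 + 13) = -2 + 3 = 1)
D + k(-18) = -1468758187593/3804310325503 + 1 = 2335552137910/3804310325503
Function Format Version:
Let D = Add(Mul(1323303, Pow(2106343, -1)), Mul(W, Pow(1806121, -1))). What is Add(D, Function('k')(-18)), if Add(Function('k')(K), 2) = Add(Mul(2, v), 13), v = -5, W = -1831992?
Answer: Rational(2335552137910, 3804310325503) ≈ 0.61392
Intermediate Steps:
D = Rational(-1468758187593, 3804310325503) (D = Add(Mul(1323303, Pow(2106343, -1)), Mul(-1831992, Pow(1806121, -1))) = Add(Mul(1323303, Rational(1, 2106343)), Mul(-1831992, Rational(1, 1806121))) = Add(Rational(1323303, 2106343), Rational(-1831992, 1806121)) = Rational(-1468758187593, 3804310325503) ≈ -0.38608)
Function('k')(K) = 1 (Function('k')(K) = Add(-2, Add(Mul(2, -5), 13)) = Add(-2, Add(-10, 13)) = Add(-2, 3) = 1)
Add(D, Function('k')(-18)) = Add(Rational(-1468758187593, 3804310325503), 1) = Rational(2335552137910, 3804310325503)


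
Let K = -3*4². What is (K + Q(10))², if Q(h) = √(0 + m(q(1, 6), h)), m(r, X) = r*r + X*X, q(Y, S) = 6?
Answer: 2440 - 192*√34 ≈ 1320.5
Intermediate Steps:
K = -48 (K = -3*16 = -48)
m(r, X) = X² + r² (m(r, X) = r² + X² = X² + r²)
Q(h) = √(36 + h²) (Q(h) = √(0 + (h² + 6²)) = √(0 + (h² + 36)) = √(0 + (36 + h²)) = √(36 + h²))
(K + Q(10))² = (-48 + √(36 + 10²))² = (-48 + √(36 + 100))² = (-48 + √136)² = (-48 + 2*√34)²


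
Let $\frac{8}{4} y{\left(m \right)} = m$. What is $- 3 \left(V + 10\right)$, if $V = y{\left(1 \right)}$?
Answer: $- \frac{63}{2} \approx -31.5$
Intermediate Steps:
$y{\left(m \right)} = \frac{m}{2}$
$V = \frac{1}{2}$ ($V = \frac{1}{2} \cdot 1 = \frac{1}{2} \approx 0.5$)
$- 3 \left(V + 10\right) = - 3 \left(\frac{1}{2} + 10\right) = \left(-3\right) \frac{21}{2} = - \frac{63}{2}$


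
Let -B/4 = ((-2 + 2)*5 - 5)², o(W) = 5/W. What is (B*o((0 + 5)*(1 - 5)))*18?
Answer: 450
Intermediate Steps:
B = -100 (B = -4*((-2 + 2)*5 - 5)² = -4*(0*5 - 5)² = -4*(0 - 5)² = -4*(-5)² = -4*25 = -100)
(B*o((0 + 5)*(1 - 5)))*18 = -500/((0 + 5)*(1 - 5))*18 = -500/(5*(-4))*18 = -500/(-20)*18 = -500*(-1)/20*18 = -100*(-¼)*18 = 25*18 = 450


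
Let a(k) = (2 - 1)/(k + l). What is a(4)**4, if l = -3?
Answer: 1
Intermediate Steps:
a(k) = 1/(-3 + k) (a(k) = (2 - 1)/(k - 3) = 1/(-3 + k))
a(4)**4 = (1/(-3 + 4))**4 = (1/1)**4 = 1**4 = 1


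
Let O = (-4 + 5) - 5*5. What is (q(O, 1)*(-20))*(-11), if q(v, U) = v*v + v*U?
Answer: 121440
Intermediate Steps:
O = -24 (O = 1 - 1*25 = 1 - 25 = -24)
q(v, U) = v**2 + U*v
(q(O, 1)*(-20))*(-11) = (-24*(1 - 24)*(-20))*(-11) = (-24*(-23)*(-20))*(-11) = (552*(-20))*(-11) = -11040*(-11) = 121440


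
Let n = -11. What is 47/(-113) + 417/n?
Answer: -47638/1243 ≈ -38.325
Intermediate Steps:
47/(-113) + 417/n = 47/(-113) + 417/(-11) = 47*(-1/113) + 417*(-1/11) = -47/113 - 417/11 = -47638/1243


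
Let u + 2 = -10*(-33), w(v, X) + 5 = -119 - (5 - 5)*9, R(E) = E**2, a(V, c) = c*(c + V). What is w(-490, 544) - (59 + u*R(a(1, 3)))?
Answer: -47415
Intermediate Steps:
a(V, c) = c*(V + c)
w(v, X) = -124 (w(v, X) = -5 + (-119 - (5 - 5)*9) = -5 + (-119 - 0*9) = -5 + (-119 - 1*0) = -5 + (-119 + 0) = -5 - 119 = -124)
u = 328 (u = -2 - 10*(-33) = -2 + 330 = 328)
w(-490, 544) - (59 + u*R(a(1, 3))) = -124 - (59 + 328*(3*(1 + 3))**2) = -124 - (59 + 328*(3*4)**2) = -124 - (59 + 328*12**2) = -124 - (59 + 328*144) = -124 - (59 + 47232) = -124 - 1*47291 = -124 - 47291 = -47415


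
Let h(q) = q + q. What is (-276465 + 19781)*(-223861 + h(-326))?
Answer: 57628894892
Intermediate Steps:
h(q) = 2*q
(-276465 + 19781)*(-223861 + h(-326)) = (-276465 + 19781)*(-223861 + 2*(-326)) = -256684*(-223861 - 652) = -256684*(-224513) = 57628894892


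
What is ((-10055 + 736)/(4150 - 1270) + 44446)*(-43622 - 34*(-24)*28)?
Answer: -1329485737307/1440 ≈ -9.2325e+8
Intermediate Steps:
((-10055 + 736)/(4150 - 1270) + 44446)*(-43622 - 34*(-24)*28) = (-9319/2880 + 44446)*(-43622 + 816*28) = (-9319*1/2880 + 44446)*(-43622 + 22848) = (-9319/2880 + 44446)*(-20774) = (127995161/2880)*(-20774) = -1329485737307/1440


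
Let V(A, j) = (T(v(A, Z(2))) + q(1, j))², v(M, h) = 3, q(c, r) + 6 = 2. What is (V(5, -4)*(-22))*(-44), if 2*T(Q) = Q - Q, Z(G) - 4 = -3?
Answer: 15488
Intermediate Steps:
q(c, r) = -4 (q(c, r) = -6 + 2 = -4)
Z(G) = 1 (Z(G) = 4 - 3 = 1)
T(Q) = 0 (T(Q) = (Q - Q)/2 = (½)*0 = 0)
V(A, j) = 16 (V(A, j) = (0 - 4)² = (-4)² = 16)
(V(5, -4)*(-22))*(-44) = (16*(-22))*(-44) = -352*(-44) = 15488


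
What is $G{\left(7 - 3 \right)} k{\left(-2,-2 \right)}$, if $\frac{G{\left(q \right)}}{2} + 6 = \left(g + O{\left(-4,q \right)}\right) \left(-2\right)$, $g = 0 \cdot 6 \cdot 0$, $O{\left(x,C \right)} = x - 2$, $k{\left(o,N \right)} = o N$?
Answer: $48$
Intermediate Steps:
$k{\left(o,N \right)} = N o$
$O{\left(x,C \right)} = -2 + x$
$g = 0$ ($g = 0 \cdot 0 = 0$)
$G{\left(q \right)} = 12$ ($G{\left(q \right)} = -12 + 2 \left(0 - 6\right) \left(-2\right) = -12 + 2 \left(\left(-6\right) \left(-2\right)\right) = -12 + 2 \cdot 12 = -12 + 24 = 12$)
$G{\left(7 - 3 \right)} k{\left(-2,-2 \right)} = 12 \left(\left(-2\right) \left(-2\right)\right) = 12 \cdot 4 = 48$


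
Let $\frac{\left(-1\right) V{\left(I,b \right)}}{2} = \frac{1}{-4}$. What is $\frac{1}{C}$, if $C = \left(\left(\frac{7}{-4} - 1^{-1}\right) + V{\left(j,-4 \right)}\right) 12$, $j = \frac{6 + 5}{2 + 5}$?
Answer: $- \frac{1}{27} \approx -0.037037$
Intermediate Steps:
$j = \frac{11}{7} \approx 1.5714$
$V{\left(I,b \right)} = \frac{1}{2}$ ($V{\left(I,b \right)} = - \frac{2}{-4} = \left(-2\right) \left(- \frac{1}{4}\right) = \frac{1}{2}$)
$C = -27$ ($C = \left(\left(\frac{7}{-4} - 1^{-1}\right) + \frac{1}{2}\right) 12 = \left(\left(7 \left(- \frac{1}{4}\right) - 1\right) + \frac{1}{2}\right) 12 = \left(\left(- \frac{7}{4} - 1\right) + \frac{1}{2}\right) 12 = \left(- \frac{11}{4} + \frac{1}{2}\right) 12 = \left(- \frac{9}{4}\right) 12 = -27$)
$\frac{1}{C} = \frac{1}{-27} = - \frac{1}{27}$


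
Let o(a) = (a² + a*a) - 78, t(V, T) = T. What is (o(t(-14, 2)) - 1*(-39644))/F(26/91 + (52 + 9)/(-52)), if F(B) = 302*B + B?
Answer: -14404936/97869 ≈ -147.19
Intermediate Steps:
o(a) = -78 + 2*a² (o(a) = (a² + a²) - 78 = 2*a² - 78 = -78 + 2*a²)
F(B) = 303*B
(o(t(-14, 2)) - 1*(-39644))/F(26/91 + (52 + 9)/(-52)) = ((-78 + 2*2²) - 1*(-39644))/((303*(26/91 + (52 + 9)/(-52)))) = ((-78 + 2*4) + 39644)/((303*(26*(1/91) + 61*(-1/52)))) = ((-78 + 8) + 39644)/((303*(2/7 - 61/52))) = (-70 + 39644)/((303*(-323/364))) = 39574/(-97869/364) = 39574*(-364/97869) = -14404936/97869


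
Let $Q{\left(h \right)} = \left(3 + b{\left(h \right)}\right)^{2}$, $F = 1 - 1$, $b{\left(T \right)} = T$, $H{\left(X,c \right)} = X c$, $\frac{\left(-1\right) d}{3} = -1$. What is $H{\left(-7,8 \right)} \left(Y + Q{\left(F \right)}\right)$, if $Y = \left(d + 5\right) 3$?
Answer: $-1848$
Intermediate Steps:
$d = 3$ ($d = \left(-3\right) \left(-1\right) = 3$)
$Y = 24$ ($Y = \left(3 + 5\right) 3 = 8 \cdot 3 = 24$)
$F = 0$ ($F = 1 - 1 = 0$)
$Q{\left(h \right)} = \left(3 + h\right)^{2}$
$H{\left(-7,8 \right)} \left(Y + Q{\left(F \right)}\right) = \left(-7\right) 8 \left(24 + \left(3 + 0\right)^{2}\right) = - 56 \left(24 + 3^{2}\right) = - 56 \left(24 + 9\right) = \left(-56\right) 33 = -1848$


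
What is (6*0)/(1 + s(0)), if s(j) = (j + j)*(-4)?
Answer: 0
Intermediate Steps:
s(j) = -8*j (s(j) = (2*j)*(-4) = -8*j)
(6*0)/(1 + s(0)) = (6*0)/(1 - 8*0) = 0/(1 + 0) = 0/1 = 0*1 = 0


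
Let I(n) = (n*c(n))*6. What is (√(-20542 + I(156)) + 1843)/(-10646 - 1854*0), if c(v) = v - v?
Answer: -1843/10646 - I*√20542/10646 ≈ -0.17312 - 0.013463*I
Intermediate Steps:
c(v) = 0
I(n) = 0 (I(n) = (n*0)*6 = 0*6 = 0)
(√(-20542 + I(156)) + 1843)/(-10646 - 1854*0) = (√(-20542 + 0) + 1843)/(-10646 - 1854*0) = (√(-20542) + 1843)/(-10646 + 0) = (I*√20542 + 1843)/(-10646) = (1843 + I*√20542)*(-1/10646) = -1843/10646 - I*√20542/10646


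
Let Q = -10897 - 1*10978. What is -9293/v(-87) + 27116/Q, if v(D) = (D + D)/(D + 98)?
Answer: 2231409941/3806250 ≈ 586.25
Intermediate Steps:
Q = -21875 (Q = -10897 - 10978 = -21875)
v(D) = 2*D/(98 + D) (v(D) = (2*D)/(98 + D) = 2*D/(98 + D))
-9293/v(-87) + 27116/Q = -9293/(2*(-87)/(98 - 87)) + 27116/(-21875) = -9293/(2*(-87)/11) + 27116*(-1/21875) = -9293/(2*(-87)*(1/11)) - 27116/21875 = -9293/(-174/11) - 27116/21875 = -9293*(-11/174) - 27116/21875 = 102223/174 - 27116/21875 = 2231409941/3806250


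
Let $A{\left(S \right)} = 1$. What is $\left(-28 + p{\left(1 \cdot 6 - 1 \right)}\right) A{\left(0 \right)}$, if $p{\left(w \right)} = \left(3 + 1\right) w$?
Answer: $-8$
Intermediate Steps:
$p{\left(w \right)} = 4 w$
$\left(-28 + p{\left(1 \cdot 6 - 1 \right)}\right) A{\left(0 \right)} = \left(-28 + 4 \left(1 \cdot 6 - 1\right)\right) 1 = \left(-28 + 4 \left(6 - 1\right)\right) 1 = \left(-28 + 4 \cdot 5\right) 1 = \left(-28 + 20\right) 1 = \left(-8\right) 1 = -8$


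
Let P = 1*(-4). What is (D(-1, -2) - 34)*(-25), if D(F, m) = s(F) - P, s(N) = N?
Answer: 775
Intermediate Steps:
P = -4
D(F, m) = 4 + F (D(F, m) = F - 1*(-4) = F + 4 = 4 + F)
(D(-1, -2) - 34)*(-25) = ((4 - 1) - 34)*(-25) = (3 - 34)*(-25) = -31*(-25) = 775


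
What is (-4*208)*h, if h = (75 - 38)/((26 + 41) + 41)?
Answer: -7696/27 ≈ -285.04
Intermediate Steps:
h = 37/108 (h = 37/(67 + 41) = 37/108 ≈ 0.34259)
(-4*208)*h = -4*208*(37/108) = -832*37/108 = -7696/27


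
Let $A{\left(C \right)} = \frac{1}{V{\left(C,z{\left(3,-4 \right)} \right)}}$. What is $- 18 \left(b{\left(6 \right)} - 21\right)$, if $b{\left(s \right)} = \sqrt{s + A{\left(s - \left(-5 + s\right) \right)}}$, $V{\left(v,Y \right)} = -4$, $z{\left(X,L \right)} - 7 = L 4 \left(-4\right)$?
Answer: $378 - 9 \sqrt{23} \approx 334.84$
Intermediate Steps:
$z{\left(X,L \right)} = 7 - 16 L$ ($z{\left(X,L \right)} = 7 + L 4 \left(-4\right) = 7 + 4 L \left(-4\right) = 7 - 16 L$)
$A{\left(C \right)} = - \frac{1}{4}$ ($A{\left(C \right)} = \frac{1}{-4} = - \frac{1}{4}$)
$b{\left(s \right)} = \sqrt{- \frac{1}{4} + s}$ ($b{\left(s \right)} = \sqrt{s - \frac{1}{4}} = \sqrt{- \frac{1}{4} + s}$)
$- 18 \left(b{\left(6 \right)} - 21\right) = - 18 \left(\frac{\sqrt{-1 + 4 \cdot 6}}{2} - 21\right) = - 18 \left(\frac{\sqrt{-1 + 24}}{2} - 21\right) = - 18 \left(\frac{\sqrt{23}}{2} - 21\right) = - 18 \left(-21 + \frac{\sqrt{23}}{2}\right) = 378 - 9 \sqrt{23}$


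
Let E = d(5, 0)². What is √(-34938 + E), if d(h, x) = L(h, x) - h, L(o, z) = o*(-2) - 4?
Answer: I*√34577 ≈ 185.95*I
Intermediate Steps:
L(o, z) = -4 - 2*o (L(o, z) = -2*o - 4 = -4 - 2*o)
d(h, x) = -4 - 3*h (d(h, x) = (-4 - 2*h) - h = -4 - 3*h)
E = 361 (E = (-4 - 3*5)² = (-4 - 15)² = (-19)² = 361)
√(-34938 + E) = √(-34938 + 361) = √(-34577) = I*√34577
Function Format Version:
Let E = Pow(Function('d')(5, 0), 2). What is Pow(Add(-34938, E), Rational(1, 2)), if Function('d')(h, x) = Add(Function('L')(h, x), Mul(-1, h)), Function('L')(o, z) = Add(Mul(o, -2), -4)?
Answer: Mul(I, Pow(34577, Rational(1, 2))) ≈ Mul(185.95, I)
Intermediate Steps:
Function('L')(o, z) = Add(-4, Mul(-2, o)) (Function('L')(o, z) = Add(Mul(-2, o), -4) = Add(-4, Mul(-2, o)))
Function('d')(h, x) = Add(-4, Mul(-3, h)) (Function('d')(h, x) = Add(Add(-4, Mul(-2, h)), Mul(-1, h)) = Add(-4, Mul(-3, h)))
E = 361 (E = Pow(Add(-4, Mul(-3, 5)), 2) = Pow(Add(-4, -15), 2) = Pow(-19, 2) = 361)
Pow(Add(-34938, E), Rational(1, 2)) = Pow(Add(-34938, 361), Rational(1, 2)) = Pow(-34577, Rational(1, 2)) = Mul(I, Pow(34577, Rational(1, 2)))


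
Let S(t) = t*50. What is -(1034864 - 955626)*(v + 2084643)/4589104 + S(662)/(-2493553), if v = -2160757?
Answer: 3759692073179899/2860793511628 ≈ 1314.2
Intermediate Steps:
S(t) = 50*t
-(1034864 - 955626)*(v + 2084643)/4589104 + S(662)/(-2493553) = -(1034864 - 955626)*(-2160757 + 2084643)/4589104 + (50*662)/(-2493553) = -79238*(-76114)*(1/4589104) + 33100*(-1/2493553) = -1*(-6031121132)*(1/4589104) - 33100/2493553 = 6031121132*(1/4589104) - 33100/2493553 = 1507780283/1147276 - 33100/2493553 = 3759692073179899/2860793511628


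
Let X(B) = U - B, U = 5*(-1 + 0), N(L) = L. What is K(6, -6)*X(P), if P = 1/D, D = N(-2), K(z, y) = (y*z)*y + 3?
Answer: -1971/2 ≈ -985.50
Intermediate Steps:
K(z, y) = 3 + z*y² (K(z, y) = z*y² + 3 = 3 + z*y²)
D = -2
U = -5 (U = 5*(-1) = -5)
P = -½ (P = 1/(-2) = -½ ≈ -0.50000)
X(B) = -5 - B
K(6, -6)*X(P) = (3 + 6*(-6)²)*(-5 - 1*(-½)) = (3 + 6*36)*(-5 + ½) = (3 + 216)*(-9/2) = 219*(-9/2) = -1971/2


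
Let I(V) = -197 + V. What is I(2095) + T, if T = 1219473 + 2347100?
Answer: 3568471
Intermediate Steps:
T = 3566573
I(2095) + T = (-197 + 2095) + 3566573 = 1898 + 3566573 = 3568471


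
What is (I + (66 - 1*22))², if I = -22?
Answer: 484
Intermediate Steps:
(I + (66 - 1*22))² = (-22 + (66 - 1*22))² = (-22 + (66 - 22))² = (-22 + 44)² = 22² = 484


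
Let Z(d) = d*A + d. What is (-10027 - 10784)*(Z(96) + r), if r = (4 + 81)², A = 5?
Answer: -162346611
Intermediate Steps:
Z(d) = 6*d (Z(d) = d*5 + d = 5*d + d = 6*d)
r = 7225 (r = 85² = 7225)
(-10027 - 10784)*(Z(96) + r) = (-10027 - 10784)*(6*96 + 7225) = -20811*(576 + 7225) = -20811*7801 = -162346611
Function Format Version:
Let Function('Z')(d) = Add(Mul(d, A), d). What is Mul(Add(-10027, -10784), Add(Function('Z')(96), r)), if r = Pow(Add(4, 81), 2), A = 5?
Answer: -162346611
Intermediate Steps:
Function('Z')(d) = Mul(6, d) (Function('Z')(d) = Add(Mul(d, 5), d) = Add(Mul(5, d), d) = Mul(6, d))
r = 7225 (r = Pow(85, 2) = 7225)
Mul(Add(-10027, -10784), Add(Function('Z')(96), r)) = Mul(Add(-10027, -10784), Add(Mul(6, 96), 7225)) = Mul(-20811, Add(576, 7225)) = Mul(-20811, 7801) = -162346611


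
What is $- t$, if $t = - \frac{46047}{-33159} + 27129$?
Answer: $- \frac{299872186}{11053} \approx -27130.0$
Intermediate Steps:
$t = \frac{299872186}{11053}$ ($t = \left(-46047\right) \left(- \frac{1}{33159}\right) + 27129 = \frac{15349}{11053} + 27129 = \frac{299872186}{11053} \approx 27130.0$)
$- t = \left(-1\right) \frac{299872186}{11053} = - \frac{299872186}{11053}$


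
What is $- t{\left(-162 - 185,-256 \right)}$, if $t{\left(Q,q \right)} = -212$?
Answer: $212$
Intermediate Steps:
$- t{\left(-162 - 185,-256 \right)} = \left(-1\right) \left(-212\right) = 212$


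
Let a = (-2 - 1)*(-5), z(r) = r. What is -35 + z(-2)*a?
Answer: -65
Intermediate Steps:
a = 15 (a = -3*(-5) = 15)
-35 + z(-2)*a = -35 - 2*15 = -35 - 30 = -65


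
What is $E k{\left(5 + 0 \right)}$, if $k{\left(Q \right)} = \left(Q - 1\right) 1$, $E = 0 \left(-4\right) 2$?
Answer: $0$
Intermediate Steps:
$E = 0$ ($E = 0 \cdot 2 = 0$)
$k{\left(Q \right)} = -1 + Q$ ($k{\left(Q \right)} = \left(Q - 1\right) 1 = \left(-1 + Q\right) 1 = -1 + Q$)
$E k{\left(5 + 0 \right)} = 0 \left(-1 + \left(5 + 0\right)\right) = 0 \left(-1 + 5\right) = 0 \cdot 4 = 0$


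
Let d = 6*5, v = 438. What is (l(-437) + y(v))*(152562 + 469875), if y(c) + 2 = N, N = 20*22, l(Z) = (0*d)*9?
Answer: 272627406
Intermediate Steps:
d = 30
l(Z) = 0 (l(Z) = (0*30)*9 = 0*9 = 0)
N = 440
y(c) = 438 (y(c) = -2 + 440 = 438)
(l(-437) + y(v))*(152562 + 469875) = (0 + 438)*(152562 + 469875) = 438*622437 = 272627406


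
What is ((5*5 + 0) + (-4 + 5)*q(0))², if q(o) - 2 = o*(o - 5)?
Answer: 729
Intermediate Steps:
q(o) = 2 + o*(-5 + o) (q(o) = 2 + o*(o - 5) = 2 + o*(-5 + o))
((5*5 + 0) + (-4 + 5)*q(0))² = ((5*5 + 0) + (-4 + 5)*(2 + 0² - 5*0))² = ((25 + 0) + 1*(2 + 0 + 0))² = (25 + 1*2)² = (25 + 2)² = 27² = 729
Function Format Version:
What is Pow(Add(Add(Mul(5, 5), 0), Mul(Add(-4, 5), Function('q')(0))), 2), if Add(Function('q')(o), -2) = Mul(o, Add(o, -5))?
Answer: 729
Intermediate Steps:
Function('q')(o) = Add(2, Mul(o, Add(-5, o))) (Function('q')(o) = Add(2, Mul(o, Add(o, -5))) = Add(2, Mul(o, Add(-5, o))))
Pow(Add(Add(Mul(5, 5), 0), Mul(Add(-4, 5), Function('q')(0))), 2) = Pow(Add(Add(Mul(5, 5), 0), Mul(Add(-4, 5), Add(2, Pow(0, 2), Mul(-5, 0)))), 2) = Pow(Add(Add(25, 0), Mul(1, Add(2, 0, 0))), 2) = Pow(Add(25, Mul(1, 2)), 2) = Pow(Add(25, 2), 2) = Pow(27, 2) = 729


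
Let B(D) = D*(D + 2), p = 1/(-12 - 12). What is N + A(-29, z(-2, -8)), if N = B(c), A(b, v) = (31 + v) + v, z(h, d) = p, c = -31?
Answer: 11159/12 ≈ 929.92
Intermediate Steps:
p = -1/24 (p = 1/(-24) = -1/24 ≈ -0.041667)
B(D) = D*(2 + D)
z(h, d) = -1/24
A(b, v) = 31 + 2*v
N = 899 (N = -31*(2 - 31) = -31*(-29) = 899)
N + A(-29, z(-2, -8)) = 899 + (31 + 2*(-1/24)) = 899 + (31 - 1/12) = 899 + 371/12 = 11159/12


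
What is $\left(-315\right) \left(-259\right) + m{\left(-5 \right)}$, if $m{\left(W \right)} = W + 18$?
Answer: $81598$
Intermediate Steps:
$m{\left(W \right)} = 18 + W$
$\left(-315\right) \left(-259\right) + m{\left(-5 \right)} = \left(-315\right) \left(-259\right) + \left(18 - 5\right) = 81585 + 13 = 81598$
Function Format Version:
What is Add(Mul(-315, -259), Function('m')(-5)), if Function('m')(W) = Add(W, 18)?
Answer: 81598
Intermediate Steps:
Function('m')(W) = Add(18, W)
Add(Mul(-315, -259), Function('m')(-5)) = Add(Mul(-315, -259), Add(18, -5)) = Add(81585, 13) = 81598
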